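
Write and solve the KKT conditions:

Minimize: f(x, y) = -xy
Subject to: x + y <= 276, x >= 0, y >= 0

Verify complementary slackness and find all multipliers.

Problem: min -xy s.t. x + y <= 276 (multiplier lambda), x >= 0 (mu_x), y >= 0 (mu_y)
KKT stationarity: -y + lambda - mu_x = 0, -x + lambda - mu_y = 0, with lambda, mu_x, mu_y >= 0
Complementary slackness: lambda*(x + y - 276) = 0, mu_x*x = 0, mu_y*y = 0
If lambda = 0: y = -mu_x <= 0 and x = -mu_y <= 0 force x = y = 0 with f = 0; but x = y = 138 is feasible with f = -19044 < 0, so this is not the minimum. Hence lambda > 0 and x + y = 276.
Try x > 0, y > 0 (so mu_x = mu_y = 0): y = lambda, x = lambda => x = y = lambda
x + y = 276 => 2*lambda = 276 => lambda = 138
x* = y* = 138 > 0, consistent with mu_x = mu_y = 0.
(Any feasible point with x = 0 or y = 0 has f = 0 > -19044, so the minimum is not on those boundaries.)
min(-xy) = -19044 (i.e. max xy = 19044)
Multipliers: lambda = 138, mu_x = 0, mu_y = 0
Complementary slackness: lambda*(x + y - 276) = 138*(138 + 138 - 276) = 0, mu_x*x = 0*138 = 0, mu_y*y = 0*138 = 0. Satisfied.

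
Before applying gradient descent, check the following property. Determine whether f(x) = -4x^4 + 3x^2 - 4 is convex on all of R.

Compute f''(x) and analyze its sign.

f(x) = -4x^4 + 3x^2 - 4
f'(x) = -16x^3 + 6x
f''(x) = -48x^2 + 6
f''(x) = -48x^2 + 6 -> -inf as |x| -> inf
Therefore, f is not globally convex on R.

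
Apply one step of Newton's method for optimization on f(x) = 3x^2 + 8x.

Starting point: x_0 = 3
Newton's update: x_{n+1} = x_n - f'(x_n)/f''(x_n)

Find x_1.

f(x) = 3x^2 + 8x
f'(x) = 6x + (8), f''(x) = 6
Newton step: x_1 = x_0 - f'(x_0)/f''(x_0)
f'(3) = 26
x_1 = 3 - 26/6 = -4/3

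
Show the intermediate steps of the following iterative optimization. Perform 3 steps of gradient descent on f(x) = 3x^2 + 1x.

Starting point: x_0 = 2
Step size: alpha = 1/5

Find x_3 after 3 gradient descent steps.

f(x) = 3x^2 + 1x, f'(x) = 6x + (1)
Step 1: f'(2) = 13, x_1 = 2 - 1/5 * 13 = -3/5
Step 2: f'(-3/5) = -13/5, x_2 = -3/5 - 1/5 * -13/5 = -2/25
Step 3: f'(-2/25) = 13/25, x_3 = -2/25 - 1/5 * 13/25 = -23/125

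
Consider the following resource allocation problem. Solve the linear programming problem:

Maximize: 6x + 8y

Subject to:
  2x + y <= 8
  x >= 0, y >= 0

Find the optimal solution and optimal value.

The feasible region has vertices at [(0, 0), (4, 0), (0, 8)].
Checking objective 6x + 8y at each vertex:
  (0, 0): 6*0 + 8*0 = 0
  (4, 0): 6*4 + 8*0 = 24
  (0, 8): 6*0 + 8*8 = 64
Maximum is 64 at (0, 8).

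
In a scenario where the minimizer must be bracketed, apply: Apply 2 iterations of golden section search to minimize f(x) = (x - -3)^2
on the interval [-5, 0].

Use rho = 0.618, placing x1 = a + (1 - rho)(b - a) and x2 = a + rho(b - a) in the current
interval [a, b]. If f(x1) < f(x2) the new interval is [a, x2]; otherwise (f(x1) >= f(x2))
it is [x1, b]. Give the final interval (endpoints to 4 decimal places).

Golden section search for min of f(x) = (x - -3)^2 on [-5, 0].
Each step: x1 = a + (1 - rho)(b - a), x2 = a + rho(b - a); if f(x1) < f(x2) keep [a, x2], otherwise keep [x1, b].
Step 1: [-5.0000, 0.0000], x1=-3.0900 (f=0.0081), x2=-1.9100 (f=1.1881); f(x1) < f(x2) => keep [-5.0000, -1.9100]
Step 2: [-5.0000, -1.9100], x1=-3.8196 (f=0.6718), x2=-3.0904 (f=0.0082); f(x1) > f(x2) => keep [-3.8196, -1.9100]
Final interval: [-3.8196, -1.9100]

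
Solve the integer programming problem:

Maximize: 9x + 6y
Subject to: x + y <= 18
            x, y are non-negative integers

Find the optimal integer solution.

Objective: 9x + 6y, constraint: x + y <= 18
Coefficient of x is 9 >= coefficient of y is 6, so allocate the entire budget to x.
Optimal: x = 18, y = 0, value = 162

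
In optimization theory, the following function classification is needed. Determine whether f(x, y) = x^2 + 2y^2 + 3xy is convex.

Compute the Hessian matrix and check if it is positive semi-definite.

f(x,y) = x^2 + 2y^2 + 3xy
Hessian H = [[2, 3], [3, 4]]
trace(H) = 6, det(H) = -1
Eigenvalues: (6 +/- sqrt(40)) / 2 = 6.162, -0.1623
Since not both eigenvalues positive, f is neither convex nor concave.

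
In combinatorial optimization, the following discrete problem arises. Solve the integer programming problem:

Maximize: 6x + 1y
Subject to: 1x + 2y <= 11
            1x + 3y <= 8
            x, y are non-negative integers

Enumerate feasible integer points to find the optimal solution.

Constraint 1: 1x + 2y <= 11
Constraint 2: 1x + 3y <= 8
Feasible x range (need y >= 0): 0 <= x <= min(11/1, 8/1) => x in {0, ..., 8}.
Enumerate feasible integer points row by row (the coefficient of y is 1 > 0, so for each x the largest feasible y gives the best value):
  x = 0: y <= min((11 - 1*0)/2, (8 - 1*0)/3) => y in {0, ..., 2}; best 6*0 + 1*2 = 2
  x = 1: y <= min((11 - 1*1)/2, (8 - 1*1)/3) => y in {0, ..., 2}; best 6*1 + 1*2 = 8
  x = 2: y <= min((11 - 1*2)/2, (8 - 1*2)/3) => y in {0, ..., 2}; best 6*2 + 1*2 = 14
  x = 3: y <= min((11 - 1*3)/2, (8 - 1*3)/3) => y in {0, ..., 1}; best 6*3 + 1*1 = 19
  x = 4: y <= min((11 - 1*4)/2, (8 - 1*4)/3) => y in {0, ..., 1}; best 6*4 + 1*1 = 25
  x = 5: y <= min((11 - 1*5)/2, (8 - 1*5)/3) => y in {0, ..., 1}; best 6*5 + 1*1 = 31
  x = 6: y <= min((11 - 1*6)/2, (8 - 1*6)/3) => y in {0}; best 6*6 + 1*0 = 36
  x = 7: y <= min((11 - 1*7)/2, (8 - 1*7)/3) => y in {0}; best 6*7 + 1*0 = 42
  x = 8: y <= min((11 - 1*8)/2, (8 - 1*8)/3) => y in {0}; best 6*8 + 1*0 = 48
The maximum 6x + 1y = 48 is achieved at x = 8, y = 0.
Check: 1*8 + 2*0 = 8 <= 11 and 1*8 + 3*0 = 8 <= 8.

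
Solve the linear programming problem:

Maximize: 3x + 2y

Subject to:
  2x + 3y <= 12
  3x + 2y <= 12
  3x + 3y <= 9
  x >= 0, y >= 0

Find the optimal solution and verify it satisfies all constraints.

Feasible vertices: (0, 0), (0, 3), (3, 0)
Objective 3x + 2y at each vertex:
  (0, 0): 0
  (0, 3): 6
  (3, 0): 9
Maximum is 9 at (3, 0).
Verify constraints at (x, y) = (3, 0):
  2*3 + 3*0 = 6 <= 12
  3*3 + 2*0 = 9 <= 12
  3*3 + 3*0 = 9 <= 9 (active)
  x = 3 >= 0, y = 0 >= 0. All constraints satisfied.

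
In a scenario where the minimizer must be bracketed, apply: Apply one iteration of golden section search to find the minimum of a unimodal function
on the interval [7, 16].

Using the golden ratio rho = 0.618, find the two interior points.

Golden section search on [7, 16].
Golden ratio rho = 0.618 (approx).
Interior points:
  x_1 = 7 + (1-0.618)*9 = 10.4380
  x_2 = 7 + 0.618*9 = 12.5620
Compare f(x_1) and f(x_2) to determine which subinterval to keep.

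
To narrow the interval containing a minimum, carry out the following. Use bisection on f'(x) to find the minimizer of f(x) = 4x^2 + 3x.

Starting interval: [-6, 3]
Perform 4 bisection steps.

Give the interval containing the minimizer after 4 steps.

Finding critical point of f(x) = 4x^2 + 3x using bisection on f'(x) = 8x + 3.
f'(x) = 0 when x = -3/8.
Starting interval: [-6, 3]
Step 1: mid = -3/2, f'(mid) = -9, new interval = [-3/2, 3]
Step 2: mid = 3/4, f'(mid) = 9, new interval = [-3/2, 3/4]
Step 3: mid = -3/8, f'(mid) = 0, new interval = [-3/8, -3/8]
Step 4: mid = -3/8, f'(mid) = 0, new interval = [-3/8, -3/8]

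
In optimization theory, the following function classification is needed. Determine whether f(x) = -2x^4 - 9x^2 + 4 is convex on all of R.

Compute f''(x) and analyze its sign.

f(x) = -2x^4 - 9x^2 + 4
f'(x) = -8x^3 + -18x
f''(x) = -24x^2 + -18
f''(x) = -24x^2 + -18 <= -18 < 0 for all x
Therefore, f is concave on R.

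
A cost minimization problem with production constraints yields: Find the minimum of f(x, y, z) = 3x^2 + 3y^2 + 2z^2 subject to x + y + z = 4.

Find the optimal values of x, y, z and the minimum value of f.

Using Lagrange multipliers on f = 3x^2 + 3y^2 + 2z^2 with constraint x + y + z = 4:
Conditions: 2*3*x = lambda, 2*3*y = lambda, 2*2*z = lambda
So x = lambda/6, y = lambda/6, z = lambda/4
Substituting into constraint: lambda * (7/12) = 4
lambda = 48/7
x = 8/7, y = 8/7, z = 12/7
Minimum value = 96/7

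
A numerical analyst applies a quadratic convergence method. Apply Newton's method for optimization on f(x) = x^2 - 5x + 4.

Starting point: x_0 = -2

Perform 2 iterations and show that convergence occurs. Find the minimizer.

f(x) = x^2 - 5x + 4, f'(x) = 2x + (-5), f''(x) = 2
Step 1: f'(-2) = -9, x_1 = -2 - -9/2 = 5/2
Step 2: f'(5/2) = 0, x_2 = 5/2 (converged)
Newton's method converges in 1 step for quadratics.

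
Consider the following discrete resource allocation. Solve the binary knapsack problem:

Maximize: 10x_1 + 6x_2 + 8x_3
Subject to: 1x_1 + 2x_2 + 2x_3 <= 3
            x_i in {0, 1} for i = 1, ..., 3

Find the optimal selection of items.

Items: item 1 (v=10, w=1), item 2 (v=6, w=2), item 3 (v=8, w=2)
Capacity: 3
Checking all 8 subsets (w = total weight, v = total value):
  {}: w = 0, v = 0
  {1}: w = 1, v = 10
  {2}: w = 2, v = 6
  {3}: w = 2, v = 8
  {1, 2}: w = 3, v = 16
  {1, 3}: w = 3, v = 18
  {2, 3}: w = 4 > 3, infeasible
  {1, 2, 3}: w = 5 > 3, infeasible
Best feasible subset: items [1, 3]
Total weight: 3 <= 3, total value: 18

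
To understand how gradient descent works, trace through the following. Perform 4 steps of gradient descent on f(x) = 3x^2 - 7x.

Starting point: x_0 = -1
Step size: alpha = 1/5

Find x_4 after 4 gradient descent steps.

f(x) = 3x^2 - 7x, f'(x) = 6x + (-7)
Step 1: f'(-1) = -13, x_1 = -1 - 1/5 * -13 = 8/5
Step 2: f'(8/5) = 13/5, x_2 = 8/5 - 1/5 * 13/5 = 27/25
Step 3: f'(27/25) = -13/25, x_3 = 27/25 - 1/5 * -13/25 = 148/125
Step 4: f'(148/125) = 13/125, x_4 = 148/125 - 1/5 * 13/125 = 727/625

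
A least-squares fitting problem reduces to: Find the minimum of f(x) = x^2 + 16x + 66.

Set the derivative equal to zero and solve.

f(x) = x^2 + 16x + 66
f'(x) = 2x + (16) = 0
x = -16/2 = -8
f(-8) = 2
Since f''(x) = 2 > 0, this is a minimum.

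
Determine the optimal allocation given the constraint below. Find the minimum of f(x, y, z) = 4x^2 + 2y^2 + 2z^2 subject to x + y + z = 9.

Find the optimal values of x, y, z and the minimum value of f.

Using Lagrange multipliers on f = 4x^2 + 2y^2 + 2z^2 with constraint x + y + z = 9:
Conditions: 2*4*x = lambda, 2*2*y = lambda, 2*2*z = lambda
So x = lambda/8, y = lambda/4, z = lambda/4
Substituting into constraint: lambda * (5/8) = 9
lambda = 72/5
x = 9/5, y = 18/5, z = 18/5
Minimum value = 324/5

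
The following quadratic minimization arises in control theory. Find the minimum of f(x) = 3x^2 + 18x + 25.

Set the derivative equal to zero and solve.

f(x) = 3x^2 + 18x + 25
f'(x) = 6x + (18) = 0
x = -18/6 = -3
f(-3) = -2
Since f''(x) = 6 > 0, this is a minimum.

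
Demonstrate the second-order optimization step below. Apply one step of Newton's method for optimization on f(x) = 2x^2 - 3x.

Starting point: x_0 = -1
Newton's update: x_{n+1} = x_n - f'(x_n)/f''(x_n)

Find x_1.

f(x) = 2x^2 - 3x
f'(x) = 4x + (-3), f''(x) = 4
Newton step: x_1 = x_0 - f'(x_0)/f''(x_0)
f'(-1) = -7
x_1 = -1 - -7/4 = 3/4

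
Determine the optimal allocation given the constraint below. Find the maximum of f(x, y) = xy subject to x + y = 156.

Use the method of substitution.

Substitute y = 156 - x into f(x,y) = xy:
g(x) = x(156 - x) = 156x - x^2
g'(x) = 156 - 2x = 0  =>  x = 78
y = 156 - 78 = 78
Maximum value = 78 * 78 = 6084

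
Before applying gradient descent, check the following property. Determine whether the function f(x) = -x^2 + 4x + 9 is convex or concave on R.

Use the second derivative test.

f(x) = -x^2 + 4x + 9
f'(x) = -2x + 4
f''(x) = -2
Since f''(x) = -2 < 0 for all x, f is concave on R.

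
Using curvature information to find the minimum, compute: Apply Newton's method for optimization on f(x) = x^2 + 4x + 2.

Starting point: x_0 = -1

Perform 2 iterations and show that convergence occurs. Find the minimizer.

f(x) = x^2 + 4x + 2, f'(x) = 2x + (4), f''(x) = 2
Step 1: f'(-1) = 2, x_1 = -1 - 2/2 = -2
Step 2: f'(-2) = 0, x_2 = -2 (converged)
Newton's method converges in 1 step for quadratics.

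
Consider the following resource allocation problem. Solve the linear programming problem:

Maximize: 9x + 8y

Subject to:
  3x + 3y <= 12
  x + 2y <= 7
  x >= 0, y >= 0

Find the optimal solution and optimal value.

Feasible vertices: (0, 0), (0, 7/2), (1, 3), (4, 0)
Objective 9x + 8y at each:
  (0, 0): 0
  (0, 7/2): 28
  (1, 3): 33
  (4, 0): 36
Maximum is 36 at (4, 0).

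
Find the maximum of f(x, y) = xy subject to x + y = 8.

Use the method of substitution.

Substitute y = 8 - x into f(x,y) = xy:
g(x) = x(8 - x) = 8x - x^2
g'(x) = 8 - 2x = 0  =>  x = 4
y = 8 - 4 = 4
Maximum value = 4 * 4 = 16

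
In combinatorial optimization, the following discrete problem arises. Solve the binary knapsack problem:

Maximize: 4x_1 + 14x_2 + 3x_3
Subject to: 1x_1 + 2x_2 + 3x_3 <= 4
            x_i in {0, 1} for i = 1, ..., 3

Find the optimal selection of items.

Items: item 1 (v=4, w=1), item 2 (v=14, w=2), item 3 (v=3, w=3)
Capacity: 4
Checking all 8 subsets (w = total weight, v = total value):
  {}: w = 0, v = 0
  {1}: w = 1, v = 4
  {2}: w = 2, v = 14
  {3}: w = 3, v = 3
  {1, 2}: w = 3, v = 18
  {1, 3}: w = 4, v = 7
  {2, 3}: w = 5 > 4, infeasible
  {1, 2, 3}: w = 6 > 4, infeasible
Best feasible subset: items [1, 2]
Total weight: 3 <= 4, total value: 18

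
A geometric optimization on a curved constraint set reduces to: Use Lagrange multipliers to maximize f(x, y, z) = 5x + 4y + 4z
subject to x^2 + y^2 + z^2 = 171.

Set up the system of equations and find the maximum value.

Lagrange conditions: 5 = 2*lambda*x, 4 = 2*lambda*y, 4 = 2*lambda*z
So x:5 = y:4 = z:4, i.e. x = 5t, y = 4t, z = 4t
Constraint: t^2*(5^2 + 4^2 + 4^2) = 171
  t^2 * 57 = 171  =>  t = sqrt(3)
Maximum = 5*5t + 4*4t + 4*4t = 57*sqrt(3) = sqrt(9747)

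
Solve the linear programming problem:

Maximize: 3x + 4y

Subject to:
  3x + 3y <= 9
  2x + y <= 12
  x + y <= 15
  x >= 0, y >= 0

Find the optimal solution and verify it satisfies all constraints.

Feasible vertices: (0, 0), (0, 3), (3, 0)
Objective 3x + 4y at each vertex:
  (0, 0): 0
  (0, 3): 12
  (3, 0): 9
Maximum is 12 at (0, 3).
Verify constraints at (x, y) = (0, 3):
  3*0 + 3*3 = 9 <= 9 (active)
  2*0 + 1*3 = 3 <= 12
  1*0 + 1*3 = 3 <= 15
  x = 0 >= 0, y = 3 >= 0. All constraints satisfied.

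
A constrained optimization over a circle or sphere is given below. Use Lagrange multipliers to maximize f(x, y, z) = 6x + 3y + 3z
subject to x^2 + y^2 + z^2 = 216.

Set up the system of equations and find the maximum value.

Lagrange conditions: 6 = 2*lambda*x, 3 = 2*lambda*y, 3 = 2*lambda*z
So x:6 = y:3 = z:3, i.e. x = 6t, y = 3t, z = 3t
Constraint: t^2*(6^2 + 3^2 + 3^2) = 216
  t^2 * 54 = 216  =>  t = sqrt(4)
Maximum = 6*6t + 3*3t + 3*3t = 54*sqrt(4) = 108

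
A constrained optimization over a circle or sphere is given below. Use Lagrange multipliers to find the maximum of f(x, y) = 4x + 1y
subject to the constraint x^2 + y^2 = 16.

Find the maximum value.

Set up Lagrange conditions: grad f = lambda * grad g
  4 = 2*lambda*x
  1 = 2*lambda*y
From these: x/y = 4/1, so x = 4t, y = 1t for some t.
Substitute into constraint: (4t)^2 + (1t)^2 = 16
  t^2 * 17 = 16
  t = sqrt(16/17)
Maximum = 4*x + 1*y = (4^2 + 1^2)*t = 17 * sqrt(16/17) = sqrt(272)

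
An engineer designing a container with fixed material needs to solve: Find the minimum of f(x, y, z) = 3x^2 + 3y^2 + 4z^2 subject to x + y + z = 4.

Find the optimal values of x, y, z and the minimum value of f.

Using Lagrange multipliers on f = 3x^2 + 3y^2 + 4z^2 with constraint x + y + z = 4:
Conditions: 2*3*x = lambda, 2*3*y = lambda, 2*4*z = lambda
So x = lambda/6, y = lambda/6, z = lambda/8
Substituting into constraint: lambda * (11/24) = 4
lambda = 96/11
x = 16/11, y = 16/11, z = 12/11
Minimum value = 192/11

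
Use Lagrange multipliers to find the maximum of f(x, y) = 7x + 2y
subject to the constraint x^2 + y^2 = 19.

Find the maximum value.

Set up Lagrange conditions: grad f = lambda * grad g
  7 = 2*lambda*x
  2 = 2*lambda*y
From these: x/y = 7/2, so x = 7t, y = 2t for some t.
Substitute into constraint: (7t)^2 + (2t)^2 = 19
  t^2 * 53 = 19
  t = sqrt(19/53)
Maximum = 7*x + 2*y = (7^2 + 2^2)*t = 53 * sqrt(19/53) = sqrt(1007)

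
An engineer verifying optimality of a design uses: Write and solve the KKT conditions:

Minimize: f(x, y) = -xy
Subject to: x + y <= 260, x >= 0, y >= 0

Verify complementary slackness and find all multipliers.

Problem: min -xy s.t. x + y <= 260 (multiplier lambda), x >= 0 (mu_x), y >= 0 (mu_y)
KKT stationarity: -y + lambda - mu_x = 0, -x + lambda - mu_y = 0, with lambda, mu_x, mu_y >= 0
Complementary slackness: lambda*(x + y - 260) = 0, mu_x*x = 0, mu_y*y = 0
If lambda = 0: y = -mu_x <= 0 and x = -mu_y <= 0 force x = y = 0 with f = 0; but x = y = 130 is feasible with f = -16900 < 0, so this is not the minimum. Hence lambda > 0 and x + y = 260.
Try x > 0, y > 0 (so mu_x = mu_y = 0): y = lambda, x = lambda => x = y = lambda
x + y = 260 => 2*lambda = 260 => lambda = 130
x* = y* = 130 > 0, consistent with mu_x = mu_y = 0.
(Any feasible point with x = 0 or y = 0 has f = 0 > -16900, so the minimum is not on those boundaries.)
min(-xy) = -16900 (i.e. max xy = 16900)
Multipliers: lambda = 130, mu_x = 0, mu_y = 0
Complementary slackness: lambda*(x + y - 260) = 130*(130 + 130 - 260) = 0, mu_x*x = 0*130 = 0, mu_y*y = 0*130 = 0. Satisfied.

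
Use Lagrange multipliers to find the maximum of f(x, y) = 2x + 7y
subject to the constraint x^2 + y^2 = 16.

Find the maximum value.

Set up Lagrange conditions: grad f = lambda * grad g
  2 = 2*lambda*x
  7 = 2*lambda*y
From these: x/y = 2/7, so x = 2t, y = 7t for some t.
Substitute into constraint: (2t)^2 + (7t)^2 = 16
  t^2 * 53 = 16
  t = sqrt(16/53)
Maximum = 2*x + 7*y = (2^2 + 7^2)*t = 53 * sqrt(16/53) = sqrt(848)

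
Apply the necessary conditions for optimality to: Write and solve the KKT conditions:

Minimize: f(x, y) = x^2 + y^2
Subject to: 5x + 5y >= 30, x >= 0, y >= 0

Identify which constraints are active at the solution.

KKT conditions for min x^2 + y^2 s.t. 5x + 5y >= 30, x >= 0, y >= 0:
Stationarity: 2x = mu*5 + mu_x, 2y = mu*5 + mu_y, with mu, mu_x, mu_y >= 0
Complementary slackness: mu*(5x + 5y - 30) = 0, mu_x*x = 0, mu_y*y = 0
(0, 0) is infeasible (5*0 + 5*0 < 30), so if mu = 0 stationarity would force x = mu_x/2 >= 0, y = mu_y/2 >= 0 with mu_x*x = mu_y*y = 0, i.e. x = y = 0: contradiction. Hence mu > 0 and 5x + 5y = 30 is active.
Try x > 0, y > 0 (so mu_x = mu_y = 0): x = 5*mu/2, y = 5*mu/2
Substitute: 5*(5*mu/2) + 5*(5*mu/2) = 30
  mu*50/2 = 30 => mu = 6/5
x* = 3 > 0, y* = 3 > 0, consistent with mu_x = mu_y = 0.
f is convex and the constraints are linear, so this KKT point is the global minimum.
f* = 18
Active constraints: 5x + 5y >= 30 (holds with equality, mu = 6/5 > 0); x >= 0 and y >= 0 are inactive (mu_x = mu_y = 0).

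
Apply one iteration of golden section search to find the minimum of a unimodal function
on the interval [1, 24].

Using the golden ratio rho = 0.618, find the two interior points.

Golden section search on [1, 24].
Golden ratio rho = 0.618 (approx).
Interior points:
  x_1 = 1 + (1-0.618)*23 = 9.7860
  x_2 = 1 + 0.618*23 = 15.2140
Compare f(x_1) and f(x_2) to determine which subinterval to keep.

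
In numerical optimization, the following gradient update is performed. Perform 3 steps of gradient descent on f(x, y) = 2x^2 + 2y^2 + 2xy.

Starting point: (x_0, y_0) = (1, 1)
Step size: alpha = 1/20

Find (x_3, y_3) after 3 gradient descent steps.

f(x,y) = 2x^2 + 2y^2 + 2xy
grad_x = 4x + 2y, grad_y = 4y + 2x
Step 1: grad = (6, 6), (7/10, 7/10)
Step 2: grad = (21/5, 21/5), (49/100, 49/100)
Step 3: grad = (147/50, 147/50), (343/1000, 343/1000)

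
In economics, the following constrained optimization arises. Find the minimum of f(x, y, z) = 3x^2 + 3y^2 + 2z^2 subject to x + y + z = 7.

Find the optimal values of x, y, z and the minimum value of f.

Using Lagrange multipliers on f = 3x^2 + 3y^2 + 2z^2 with constraint x + y + z = 7:
Conditions: 2*3*x = lambda, 2*3*y = lambda, 2*2*z = lambda
So x = lambda/6, y = lambda/6, z = lambda/4
Substituting into constraint: lambda * (7/12) = 7
lambda = 12
x = 2, y = 2, z = 3
Minimum value = 42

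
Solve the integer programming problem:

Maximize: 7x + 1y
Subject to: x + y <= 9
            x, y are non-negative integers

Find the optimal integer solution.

Objective: 7x + 1y, constraint: x + y <= 9
Coefficient of x is 7 >= coefficient of y is 1, so allocate the entire budget to x.
Optimal: x = 9, y = 0, value = 63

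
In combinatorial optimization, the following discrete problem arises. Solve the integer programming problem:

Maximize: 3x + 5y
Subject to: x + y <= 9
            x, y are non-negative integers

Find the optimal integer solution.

Objective: 3x + 5y, constraint: x + y <= 9
Coefficient of y is 5 > coefficient of x is 3, so allocate the entire budget to y.
Optimal: x = 0, y = 9, value = 45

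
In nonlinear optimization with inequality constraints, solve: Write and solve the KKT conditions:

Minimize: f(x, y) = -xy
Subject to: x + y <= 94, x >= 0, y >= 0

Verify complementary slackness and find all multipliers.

Problem: min -xy s.t. x + y <= 94 (multiplier lambda), x >= 0 (mu_x), y >= 0 (mu_y)
KKT stationarity: -y + lambda - mu_x = 0, -x + lambda - mu_y = 0, with lambda, mu_x, mu_y >= 0
Complementary slackness: lambda*(x + y - 94) = 0, mu_x*x = 0, mu_y*y = 0
If lambda = 0: y = -mu_x <= 0 and x = -mu_y <= 0 force x = y = 0 with f = 0; but x = y = 47 is feasible with f = -2209 < 0, so this is not the minimum. Hence lambda > 0 and x + y = 94.
Try x > 0, y > 0 (so mu_x = mu_y = 0): y = lambda, x = lambda => x = y = lambda
x + y = 94 => 2*lambda = 94 => lambda = 47
x* = y* = 47 > 0, consistent with mu_x = mu_y = 0.
(Any feasible point with x = 0 or y = 0 has f = 0 > -2209, so the minimum is not on those boundaries.)
min(-xy) = -2209 (i.e. max xy = 2209)
Multipliers: lambda = 47, mu_x = 0, mu_y = 0
Complementary slackness: lambda*(x + y - 94) = 47*(47 + 47 - 94) = 0, mu_x*x = 0*47 = 0, mu_y*y = 0*47 = 0. Satisfied.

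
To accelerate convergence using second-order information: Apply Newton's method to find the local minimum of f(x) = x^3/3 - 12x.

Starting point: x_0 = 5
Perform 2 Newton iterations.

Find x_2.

f(x) = x^3/3 - 12x
f'(x) = x^2 - 12, f''(x) = 2x
Newton update: x_{n+1} = x_n - (x_n^2 - 12)/(2*x_n)
Step 1: x_0 = 5, f'=13, f''=10, x_1 = 37/10
Step 2: x_1 = 37/10, f'=169/100, f''=37/5, x_2 = 2569/740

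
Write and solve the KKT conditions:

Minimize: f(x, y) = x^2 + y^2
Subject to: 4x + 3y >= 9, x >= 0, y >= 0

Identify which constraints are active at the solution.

KKT conditions for min x^2 + y^2 s.t. 4x + 3y >= 9, x >= 0, y >= 0:
Stationarity: 2x = mu*4 + mu_x, 2y = mu*3 + mu_y, with mu, mu_x, mu_y >= 0
Complementary slackness: mu*(4x + 3y - 9) = 0, mu_x*x = 0, mu_y*y = 0
(0, 0) is infeasible (4*0 + 3*0 < 9), so if mu = 0 stationarity would force x = mu_x/2 >= 0, y = mu_y/2 >= 0 with mu_x*x = mu_y*y = 0, i.e. x = y = 0: contradiction. Hence mu > 0 and 4x + 3y = 9 is active.
Try x > 0, y > 0 (so mu_x = mu_y = 0): x = 4*mu/2, y = 3*mu/2
Substitute: 4*(4*mu/2) + 3*(3*mu/2) = 9
  mu*25/2 = 9 => mu = 18/25
x* = 36/25 > 0, y* = 27/25 > 0, consistent with mu_x = mu_y = 0.
f is convex and the constraints are linear, so this KKT point is the global minimum.
f* = 81/25
Active constraints: 4x + 3y >= 9 (holds with equality, mu = 18/25 > 0); x >= 0 and y >= 0 are inactive (mu_x = mu_y = 0).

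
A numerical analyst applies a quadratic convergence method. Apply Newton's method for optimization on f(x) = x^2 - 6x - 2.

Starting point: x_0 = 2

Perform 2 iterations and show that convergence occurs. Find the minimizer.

f(x) = x^2 - 6x - 2, f'(x) = 2x + (-6), f''(x) = 2
Step 1: f'(2) = -2, x_1 = 2 - -2/2 = 3
Step 2: f'(3) = 0, x_2 = 3 (converged)
Newton's method converges in 1 step for quadratics.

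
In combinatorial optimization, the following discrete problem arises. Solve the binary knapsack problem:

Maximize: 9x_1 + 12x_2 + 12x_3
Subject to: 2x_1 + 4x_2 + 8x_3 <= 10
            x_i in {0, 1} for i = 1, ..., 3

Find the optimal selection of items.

Items: item 1 (v=9, w=2), item 2 (v=12, w=4), item 3 (v=12, w=8)
Capacity: 10
Checking all 8 subsets (w = total weight, v = total value):
  {}: w = 0, v = 0
  {1}: w = 2, v = 9
  {2}: w = 4, v = 12
  {3}: w = 8, v = 12
  {1, 2}: w = 6, v = 21
  {1, 3}: w = 10, v = 21
  {2, 3}: w = 12 > 10, infeasible
  {1, 2, 3}: w = 14 > 10, infeasible
Best feasible subset: items [1, 2]
(The same value 21 is also attained by {1, 3}.)
Total weight: 6 <= 10, total value: 21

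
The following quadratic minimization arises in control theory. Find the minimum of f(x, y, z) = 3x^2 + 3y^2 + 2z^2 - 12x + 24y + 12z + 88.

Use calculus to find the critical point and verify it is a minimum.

f(x,y,z) = 3x^2 + 3y^2 + 2z^2 - 12x + 24y + 12z + 88
df/dx = 6x + (-12) = 0 => x = 2
df/dy = 6y + (24) = 0 => y = -4
df/dz = 4z + (12) = 0 => z = -3
f(2,-4,-3) = 3*(2)^2 + 3*(-4)^2 + 2*(-3)^2 + -12*(2) + 24*(-4) + 12*(-3) + 88 = 10
Hessian is diagonal with entries 6, 6, 4 > 0, confirmed minimum.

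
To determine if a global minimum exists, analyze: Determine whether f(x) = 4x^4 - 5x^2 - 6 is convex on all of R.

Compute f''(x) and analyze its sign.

f(x) = 4x^4 - 5x^2 - 6
f'(x) = 16x^3 + -10x
f''(x) = 48x^2 + -10
f''(0) = -10 < 0, so not convex near x = 0
Therefore, f is not globally convex on R.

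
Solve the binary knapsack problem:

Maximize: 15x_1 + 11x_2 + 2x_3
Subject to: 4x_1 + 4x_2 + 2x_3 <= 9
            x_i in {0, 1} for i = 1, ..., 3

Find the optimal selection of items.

Items: item 1 (v=15, w=4), item 2 (v=11, w=4), item 3 (v=2, w=2)
Capacity: 9
Checking all 8 subsets (w = total weight, v = total value):
  {}: w = 0, v = 0
  {1}: w = 4, v = 15
  {2}: w = 4, v = 11
  {3}: w = 2, v = 2
  {1, 2}: w = 8, v = 26
  {1, 3}: w = 6, v = 17
  {2, 3}: w = 6, v = 13
  {1, 2, 3}: w = 10 > 9, infeasible
Best feasible subset: items [1, 2]
Total weight: 8 <= 9, total value: 26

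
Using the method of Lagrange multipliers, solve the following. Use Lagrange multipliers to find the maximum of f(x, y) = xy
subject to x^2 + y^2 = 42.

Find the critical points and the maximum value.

Lagrange conditions: y = 2*lambda*x and x = 2*lambda*y
If x = 0 then y = 0, violating the constraint, so x, y != 0.
Dividing: y/x = x/y => x^2 = y^2 => y = x or y = -x
Constraint: 2x^2 = 42 => x^2 = 21 => x = +/-sqrt(21)
Critical points: (sqrt(21), sqrt(21)), (-sqrt(21), -sqrt(21)), (sqrt(21), -sqrt(21)), (-sqrt(21), sqrt(21))
  y = x:  xy = x^2 = 21  at (sqrt(21), sqrt(21)) and (-sqrt(21), -sqrt(21))
  y = -x: xy = -x^2 = -21 at (sqrt(21), -sqrt(21)) and (-sqrt(21), sqrt(21))
Maximum xy = 21 at (sqrt(21), sqrt(21)) and (-sqrt(21), -sqrt(21))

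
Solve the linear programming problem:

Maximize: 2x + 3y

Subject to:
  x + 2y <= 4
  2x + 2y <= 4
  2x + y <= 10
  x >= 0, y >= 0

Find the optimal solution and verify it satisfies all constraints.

Feasible vertices: (0, 0), (0, 2), (2, 0)
Objective 2x + 3y at each vertex:
  (0, 0): 0
  (0, 2): 6
  (2, 0): 4
Maximum is 6 at (0, 2).
Verify constraints at (x, y) = (0, 2):
  1*0 + 2*2 = 4 <= 4 (active)
  2*0 + 2*2 = 4 <= 4 (active)
  2*0 + 1*2 = 2 <= 10
  x = 0 >= 0, y = 2 >= 0. All constraints satisfied.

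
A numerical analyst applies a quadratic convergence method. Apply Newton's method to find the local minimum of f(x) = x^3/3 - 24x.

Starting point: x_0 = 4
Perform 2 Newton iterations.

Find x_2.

f(x) = x^3/3 - 24x
f'(x) = x^2 - 24, f''(x) = 2x
Newton update: x_{n+1} = x_n - (x_n^2 - 24)/(2*x_n)
Step 1: x_0 = 4, f'=-8, f''=8, x_1 = 5
Step 2: x_1 = 5, f'=1, f''=10, x_2 = 49/10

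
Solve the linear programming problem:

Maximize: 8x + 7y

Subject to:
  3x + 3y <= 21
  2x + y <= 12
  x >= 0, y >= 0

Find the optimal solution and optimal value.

Feasible vertices: (0, 0), (0, 7), (5, 2), (6, 0)
Objective 8x + 7y at each:
  (0, 0): 0
  (0, 7): 49
  (5, 2): 54
  (6, 0): 48
Maximum is 54 at (5, 2).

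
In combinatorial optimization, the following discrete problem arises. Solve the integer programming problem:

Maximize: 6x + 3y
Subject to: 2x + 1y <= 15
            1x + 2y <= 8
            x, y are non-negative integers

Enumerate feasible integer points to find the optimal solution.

Constraint 1: 2x + 1y <= 15
Constraint 2: 1x + 2y <= 8
Feasible x range (need y >= 0): 0 <= x <= min(15/2, 8/1) => x in {0, ..., 7}.
Enumerate feasible integer points row by row (the coefficient of y is 3 > 0, so for each x the largest feasible y gives the best value):
  x = 0: y <= min((15 - 2*0)/1, (8 - 1*0)/2) => y in {0, ..., 4}; best 6*0 + 3*4 = 12
  x = 1: y <= min((15 - 2*1)/1, (8 - 1*1)/2) => y in {0, ..., 3}; best 6*1 + 3*3 = 15
  x = 2: y <= min((15 - 2*2)/1, (8 - 1*2)/2) => y in {0, ..., 3}; best 6*2 + 3*3 = 21
  x = 3: y <= min((15 - 2*3)/1, (8 - 1*3)/2) => y in {0, ..., 2}; best 6*3 + 3*2 = 24
  x = 4: y <= min((15 - 2*4)/1, (8 - 1*4)/2) => y in {0, ..., 2}; best 6*4 + 3*2 = 30
  x = 5: y <= min((15 - 2*5)/1, (8 - 1*5)/2) => y in {0, ..., 1}; best 6*5 + 3*1 = 33
  x = 6: y <= min((15 - 2*6)/1, (8 - 1*6)/2) => y in {0, ..., 1}; best 6*6 + 3*1 = 39
  x = 7: y <= min((15 - 2*7)/1, (8 - 1*7)/2) => y in {0}; best 6*7 + 3*0 = 42
The maximum 6x + 3y = 42 is achieved at x = 7, y = 0.
Check: 2*7 + 1*0 = 14 <= 15 and 1*7 + 2*0 = 7 <= 8.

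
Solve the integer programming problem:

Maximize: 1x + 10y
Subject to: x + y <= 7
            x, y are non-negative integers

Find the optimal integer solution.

Objective: 1x + 10y, constraint: x + y <= 7
Coefficient of y is 10 > coefficient of x is 1, so allocate the entire budget to y.
Optimal: x = 0, y = 7, value = 70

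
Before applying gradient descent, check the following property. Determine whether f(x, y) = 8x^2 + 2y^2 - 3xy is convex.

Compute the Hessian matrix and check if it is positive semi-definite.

f(x,y) = 8x^2 + 2y^2 - 3xy
Hessian H = [[16, -3], [-3, 4]]
trace(H) = 20, det(H) = 55
Eigenvalues: (20 +/- sqrt(180)) / 2 = 16.71, 3.292
Since both eigenvalues > 0, f is convex.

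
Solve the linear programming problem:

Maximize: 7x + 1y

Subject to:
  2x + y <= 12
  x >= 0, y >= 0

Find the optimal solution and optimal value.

The feasible region has vertices at [(0, 0), (6, 0), (0, 12)].
Checking objective 7x + 1y at each vertex:
  (0, 0): 7*0 + 1*0 = 0
  (6, 0): 7*6 + 1*0 = 42
  (0, 12): 7*0 + 1*12 = 12
Maximum is 42 at (6, 0).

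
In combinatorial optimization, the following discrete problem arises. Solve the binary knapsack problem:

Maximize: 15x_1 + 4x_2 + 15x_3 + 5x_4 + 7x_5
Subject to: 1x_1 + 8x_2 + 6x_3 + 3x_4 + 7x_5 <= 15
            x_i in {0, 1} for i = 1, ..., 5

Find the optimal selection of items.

Items: item 1 (v=15, w=1), item 2 (v=4, w=8), item 3 (v=15, w=6), item 4 (v=5, w=3), item 5 (v=7, w=7)
Capacity: 15
Checking all 32 subsets (w = total weight, v = total value):
  {}: w = 0, v = 0
  {1}: w = 1, v = 15
  {2}: w = 8, v = 4
  {3}: w = 6, v = 15
  {4}: w = 3, v = 5
  {5}: w = 7, v = 7
  {1, 2}: w = 9, v = 19
  {1, 3}: w = 7, v = 30
  {1, 4}: w = 4, v = 20
  {1, 5}: w = 8, v = 22
  {2, 3}: w = 14, v = 19
  {2, 4}: w = 11, v = 9
  {2, 5}: w = 15, v = 11
  {3, 4}: w = 9, v = 20
  {3, 5}: w = 13, v = 22
  {4, 5}: w = 10, v = 12
  {1, 2, 3}: w = 15, v = 34
  {1, 2, 4}: w = 12, v = 24
  {1, 2, 5}: w = 16 > 15, infeasible
  {1, 3, 4}: w = 10, v = 35
  {1, 3, 5}: w = 14, v = 37
  {1, 4, 5}: w = 11, v = 27
  {2, 3, 4}: w = 17 > 15, infeasible
  {2, 3, 5}: w = 21 > 15, infeasible
  {2, 4, 5}: w = 18 > 15, infeasible
  {3, 4, 5}: w = 16 > 15, infeasible
  {1, 2, 3, 4}: w = 18 > 15, infeasible
  {1, 2, 3, 5}: w = 22 > 15, infeasible
  {1, 2, 4, 5}: w = 19 > 15, infeasible
  {1, 3, 4, 5}: w = 17 > 15, infeasible
  {2, 3, 4, 5}: w = 24 > 15, infeasible
  {1, 2, 3, 4, 5}: w = 25 > 15, infeasible
Best feasible subset: items [1, 3, 5]
Total weight: 14 <= 15, total value: 37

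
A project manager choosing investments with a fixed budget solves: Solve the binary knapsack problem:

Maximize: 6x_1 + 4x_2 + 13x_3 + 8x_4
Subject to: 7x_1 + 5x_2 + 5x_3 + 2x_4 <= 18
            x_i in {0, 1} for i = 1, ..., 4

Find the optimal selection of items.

Items: item 1 (v=6, w=7), item 2 (v=4, w=5), item 3 (v=13, w=5), item 4 (v=8, w=2)
Capacity: 18
Checking all 16 subsets (w = total weight, v = total value):
  {}: w = 0, v = 0
  {1}: w = 7, v = 6
  {2}: w = 5, v = 4
  {3}: w = 5, v = 13
  {4}: w = 2, v = 8
  {1, 2}: w = 12, v = 10
  {1, 3}: w = 12, v = 19
  {1, 4}: w = 9, v = 14
  {2, 3}: w = 10, v = 17
  {2, 4}: w = 7, v = 12
  {3, 4}: w = 7, v = 21
  {1, 2, 3}: w = 17, v = 23
  {1, 2, 4}: w = 14, v = 18
  {1, 3, 4}: w = 14, v = 27
  {2, 3, 4}: w = 12, v = 25
  {1, 2, 3, 4}: w = 19 > 18, infeasible
Best feasible subset: items [1, 3, 4]
Total weight: 14 <= 18, total value: 27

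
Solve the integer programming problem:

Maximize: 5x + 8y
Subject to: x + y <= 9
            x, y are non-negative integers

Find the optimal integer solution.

Objective: 5x + 8y, constraint: x + y <= 9
Coefficient of y is 8 > coefficient of x is 5, so allocate the entire budget to y.
Optimal: x = 0, y = 9, value = 72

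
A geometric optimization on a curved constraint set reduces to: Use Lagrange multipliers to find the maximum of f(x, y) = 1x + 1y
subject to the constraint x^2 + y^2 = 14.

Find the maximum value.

Set up Lagrange conditions: grad f = lambda * grad g
  1 = 2*lambda*x
  1 = 2*lambda*y
From these: x/y = 1/1, so x = 1t, y = 1t for some t.
Substitute into constraint: (1t)^2 + (1t)^2 = 14
  t^2 * 2 = 14
  t = sqrt(14/2)
Maximum = 1*x + 1*y = (1^2 + 1^2)*t = 2 * sqrt(14/2) = sqrt(28)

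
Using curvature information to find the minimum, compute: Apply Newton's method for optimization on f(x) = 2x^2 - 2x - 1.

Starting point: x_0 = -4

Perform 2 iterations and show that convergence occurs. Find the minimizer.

f(x) = 2x^2 - 2x - 1, f'(x) = 4x + (-2), f''(x) = 4
Step 1: f'(-4) = -18, x_1 = -4 - -18/4 = 1/2
Step 2: f'(1/2) = 0, x_2 = 1/2 (converged)
Newton's method converges in 1 step for quadratics.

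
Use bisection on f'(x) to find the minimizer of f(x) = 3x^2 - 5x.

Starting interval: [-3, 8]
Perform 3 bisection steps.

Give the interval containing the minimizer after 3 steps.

Finding critical point of f(x) = 3x^2 - 5x using bisection on f'(x) = 6x + -5.
f'(x) = 0 when x = 5/6.
Starting interval: [-3, 8]
Step 1: mid = 5/2, f'(mid) = 10, new interval = [-3, 5/2]
Step 2: mid = -1/4, f'(mid) = -13/2, new interval = [-1/4, 5/2]
Step 3: mid = 9/8, f'(mid) = 7/4, new interval = [-1/4, 9/8]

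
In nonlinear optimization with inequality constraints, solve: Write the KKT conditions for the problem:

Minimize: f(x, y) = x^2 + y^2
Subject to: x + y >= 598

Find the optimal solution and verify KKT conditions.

KKT conditions for min x^2 + y^2 s.t. x + y >= 598:
Stationarity: 2x = mu, 2y = mu
So x = y = mu/2.
Complementary slackness: mu*(x + y - 598) = 0
Primal feasibility: x + y >= 598; dual feasibility: mu >= 0
If mu = 0 then x = y = 0, but 0 + 0 < 598 is infeasible, so the constraint is active.
Constraint active: x + y = 2*(mu/2) = 598 => mu = 598
x = y = 299, f = 178802
Verify: stationarity 2*299 = 598 = mu; primal 299 + 299 = 598 >= 598; dual mu = 598 >= 0; complementary slackness 598*(598 - 598) = 0. All KKT conditions hold.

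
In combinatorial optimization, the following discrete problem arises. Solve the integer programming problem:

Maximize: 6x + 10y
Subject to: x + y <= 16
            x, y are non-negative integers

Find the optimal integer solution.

Objective: 6x + 10y, constraint: x + y <= 16
Coefficient of y is 10 > coefficient of x is 6, so allocate the entire budget to y.
Optimal: x = 0, y = 16, value = 160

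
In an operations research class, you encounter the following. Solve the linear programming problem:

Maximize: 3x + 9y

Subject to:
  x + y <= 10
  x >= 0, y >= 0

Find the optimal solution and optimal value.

The feasible region has vertices at [(0, 0), (10, 0), (0, 10)].
Checking objective 3x + 9y at each vertex:
  (0, 0): 3*0 + 9*0 = 0
  (10, 0): 3*10 + 9*0 = 30
  (0, 10): 3*0 + 9*10 = 90
Maximum is 90 at (0, 10).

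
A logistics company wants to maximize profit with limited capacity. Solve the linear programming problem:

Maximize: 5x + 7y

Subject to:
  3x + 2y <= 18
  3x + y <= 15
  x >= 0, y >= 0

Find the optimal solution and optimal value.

Feasible vertices: (0, 0), (0, 9), (4, 3), (5, 0)
Objective 5x + 7y at each:
  (0, 0): 0
  (0, 9): 63
  (4, 3): 41
  (5, 0): 25
Maximum is 63 at (0, 9).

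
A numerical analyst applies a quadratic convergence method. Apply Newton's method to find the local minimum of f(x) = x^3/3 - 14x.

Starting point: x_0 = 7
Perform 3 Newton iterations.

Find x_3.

f(x) = x^3/3 - 14x
f'(x) = x^2 - 14, f''(x) = 2x
Newton update: x_{n+1} = x_n - (x_n^2 - 14)/(2*x_n)
Step 1: x_0 = 7, f'=35, f''=14, x_1 = 9/2
Step 2: x_1 = 9/2, f'=25/4, f''=9, x_2 = 137/36
Step 3: x_2 = 137/36, f'=625/1296, f''=137/18, x_3 = 36913/9864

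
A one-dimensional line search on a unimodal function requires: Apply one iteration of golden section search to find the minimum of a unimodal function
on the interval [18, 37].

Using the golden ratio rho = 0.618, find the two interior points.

Golden section search on [18, 37].
Golden ratio rho = 0.618 (approx).
Interior points:
  x_1 = 18 + (1-0.618)*19 = 25.2580
  x_2 = 18 + 0.618*19 = 29.7420
Compare f(x_1) and f(x_2) to determine which subinterval to keep.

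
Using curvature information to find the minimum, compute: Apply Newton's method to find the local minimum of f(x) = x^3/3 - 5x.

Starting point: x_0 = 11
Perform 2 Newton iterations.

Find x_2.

f(x) = x^3/3 - 5x
f'(x) = x^2 - 5, f''(x) = 2x
Newton update: x_{n+1} = x_n - (x_n^2 - 5)/(2*x_n)
Step 1: x_0 = 11, f'=116, f''=22, x_1 = 63/11
Step 2: x_1 = 63/11, f'=3364/121, f''=126/11, x_2 = 2287/693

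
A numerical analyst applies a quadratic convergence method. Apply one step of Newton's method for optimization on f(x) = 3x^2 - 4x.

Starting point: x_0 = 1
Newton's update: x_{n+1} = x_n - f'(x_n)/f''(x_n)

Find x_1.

f(x) = 3x^2 - 4x
f'(x) = 6x + (-4), f''(x) = 6
Newton step: x_1 = x_0 - f'(x_0)/f''(x_0)
f'(1) = 2
x_1 = 1 - 2/6 = 2/3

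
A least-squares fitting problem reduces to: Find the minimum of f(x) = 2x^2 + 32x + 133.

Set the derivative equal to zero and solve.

f(x) = 2x^2 + 32x + 133
f'(x) = 4x + (32) = 0
x = -32/4 = -8
f(-8) = 5
Since f''(x) = 4 > 0, this is a minimum.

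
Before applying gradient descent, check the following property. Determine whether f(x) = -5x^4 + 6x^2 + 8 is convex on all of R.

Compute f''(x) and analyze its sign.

f(x) = -5x^4 + 6x^2 + 8
f'(x) = -20x^3 + 12x
f''(x) = -60x^2 + 12
f''(x) = -60x^2 + 12 -> -inf as |x| -> inf
Therefore, f is not globally convex on R.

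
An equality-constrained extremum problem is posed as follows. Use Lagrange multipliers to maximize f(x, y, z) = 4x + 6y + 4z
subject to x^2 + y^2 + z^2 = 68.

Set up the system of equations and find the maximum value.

Lagrange conditions: 4 = 2*lambda*x, 6 = 2*lambda*y, 4 = 2*lambda*z
So x:4 = y:6 = z:4, i.e. x = 4t, y = 6t, z = 4t
Constraint: t^2*(4^2 + 6^2 + 4^2) = 68
  t^2 * 68 = 68  =>  t = sqrt(1)
Maximum = 4*4t + 6*6t + 4*4t = 68*sqrt(1) = 68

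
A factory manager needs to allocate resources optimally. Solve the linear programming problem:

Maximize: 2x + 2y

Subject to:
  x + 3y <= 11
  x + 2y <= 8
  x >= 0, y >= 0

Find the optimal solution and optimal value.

Feasible vertices: (0, 0), (0, 11/3), (2, 3), (8, 0)
Objective 2x + 2y at each:
  (0, 0): 0
  (0, 11/3): 22/3
  (2, 3): 10
  (8, 0): 16
Maximum is 16 at (8, 0).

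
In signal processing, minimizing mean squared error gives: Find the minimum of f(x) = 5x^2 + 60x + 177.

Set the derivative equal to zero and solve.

f(x) = 5x^2 + 60x + 177
f'(x) = 10x + (60) = 0
x = -60/10 = -6
f(-6) = -3
Since f''(x) = 10 > 0, this is a minimum.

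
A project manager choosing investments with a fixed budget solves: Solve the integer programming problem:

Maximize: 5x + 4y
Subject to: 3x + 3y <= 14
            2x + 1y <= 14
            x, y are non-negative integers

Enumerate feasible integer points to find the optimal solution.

Constraint 1: 3x + 3y <= 14
Constraint 2: 2x + 1y <= 14
Feasible x range (need y >= 0): 0 <= x <= min(14/3, 14/2) => x in {0, ..., 4}.
Enumerate feasible integer points row by row (the coefficient of y is 4 > 0, so for each x the largest feasible y gives the best value):
  x = 0: y <= min((14 - 3*0)/3, (14 - 2*0)/1) => y in {0, ..., 4}; best 5*0 + 4*4 = 16
  x = 1: y <= min((14 - 3*1)/3, (14 - 2*1)/1) => y in {0, ..., 3}; best 5*1 + 4*3 = 17
  x = 2: y <= min((14 - 3*2)/3, (14 - 2*2)/1) => y in {0, ..., 2}; best 5*2 + 4*2 = 18
  x = 3: y <= min((14 - 3*3)/3, (14 - 2*3)/1) => y in {0, ..., 1}; best 5*3 + 4*1 = 19
  x = 4: y <= min((14 - 3*4)/3, (14 - 2*4)/1) => y in {0}; best 5*4 + 4*0 = 20
The maximum 5x + 4y = 20 is achieved at x = 4, y = 0.
Check: 3*4 + 3*0 = 12 <= 14 and 2*4 + 1*0 = 8 <= 14.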